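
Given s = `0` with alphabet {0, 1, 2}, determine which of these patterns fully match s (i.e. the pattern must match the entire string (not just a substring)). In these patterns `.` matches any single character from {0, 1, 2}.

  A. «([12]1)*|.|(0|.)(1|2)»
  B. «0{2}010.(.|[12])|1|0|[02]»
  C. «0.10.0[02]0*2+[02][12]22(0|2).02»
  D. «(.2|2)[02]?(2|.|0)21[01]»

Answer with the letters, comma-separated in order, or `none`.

A, B

A → match
B → match
C → no match — must end with `02`
D → no match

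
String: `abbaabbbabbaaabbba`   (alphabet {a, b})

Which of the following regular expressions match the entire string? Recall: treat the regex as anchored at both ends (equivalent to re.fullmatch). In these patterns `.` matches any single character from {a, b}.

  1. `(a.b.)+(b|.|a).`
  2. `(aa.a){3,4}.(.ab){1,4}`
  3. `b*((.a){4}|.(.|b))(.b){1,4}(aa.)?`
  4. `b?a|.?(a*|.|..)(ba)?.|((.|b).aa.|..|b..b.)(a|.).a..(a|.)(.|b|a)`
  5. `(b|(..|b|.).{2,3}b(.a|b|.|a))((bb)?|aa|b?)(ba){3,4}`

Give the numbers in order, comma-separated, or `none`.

1

1 → match
2 → no match — must start with `aa`
3 → no match
4 → no match
5 → no match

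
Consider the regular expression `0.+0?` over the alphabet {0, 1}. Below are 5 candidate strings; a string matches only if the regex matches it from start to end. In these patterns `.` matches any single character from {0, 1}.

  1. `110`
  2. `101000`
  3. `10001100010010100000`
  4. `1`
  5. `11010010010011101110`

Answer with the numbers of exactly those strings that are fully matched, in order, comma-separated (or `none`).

1. `110` → no match — must start with `0`
2. `101000` → no match — must start with `0`
3 → no match — must start with `0`
4. `1` → no match — must start with `0`
5 → no match — must start with `0`

none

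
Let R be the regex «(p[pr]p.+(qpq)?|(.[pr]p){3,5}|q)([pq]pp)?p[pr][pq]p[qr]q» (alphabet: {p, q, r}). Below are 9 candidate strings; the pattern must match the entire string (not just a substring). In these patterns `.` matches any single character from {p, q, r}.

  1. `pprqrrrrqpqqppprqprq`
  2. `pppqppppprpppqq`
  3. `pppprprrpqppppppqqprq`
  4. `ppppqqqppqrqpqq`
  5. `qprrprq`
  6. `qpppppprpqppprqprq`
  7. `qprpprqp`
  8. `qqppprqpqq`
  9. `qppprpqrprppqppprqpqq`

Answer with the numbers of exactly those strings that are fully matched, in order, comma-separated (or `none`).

1 → no match
2 → no match
3 → no match
4 → no match
5 → no match
6 → match
7 → no match — must end with `q`
8 → match
9 → match

6, 8, 9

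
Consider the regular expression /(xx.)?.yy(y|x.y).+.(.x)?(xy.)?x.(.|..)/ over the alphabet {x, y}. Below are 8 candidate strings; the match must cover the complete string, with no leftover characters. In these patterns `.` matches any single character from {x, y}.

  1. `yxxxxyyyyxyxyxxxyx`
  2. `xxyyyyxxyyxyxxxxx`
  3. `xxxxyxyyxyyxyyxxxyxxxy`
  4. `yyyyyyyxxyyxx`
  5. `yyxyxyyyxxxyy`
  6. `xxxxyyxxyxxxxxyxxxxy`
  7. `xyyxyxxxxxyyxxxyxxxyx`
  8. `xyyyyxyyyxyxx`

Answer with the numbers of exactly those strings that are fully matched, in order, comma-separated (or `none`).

1 → no match
2 → match
3 → no match
4 → no match
5 → no match
6 → match
7 → no match
8 → match

2, 6, 8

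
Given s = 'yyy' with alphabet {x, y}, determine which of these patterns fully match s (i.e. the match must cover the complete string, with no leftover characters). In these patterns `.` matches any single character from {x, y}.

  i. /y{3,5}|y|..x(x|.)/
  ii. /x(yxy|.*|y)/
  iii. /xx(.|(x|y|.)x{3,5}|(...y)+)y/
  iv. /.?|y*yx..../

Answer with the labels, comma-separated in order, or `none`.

i

i → match
ii → no match — must start with 'x'
iii → no match — must start with 'xx'
iv → no match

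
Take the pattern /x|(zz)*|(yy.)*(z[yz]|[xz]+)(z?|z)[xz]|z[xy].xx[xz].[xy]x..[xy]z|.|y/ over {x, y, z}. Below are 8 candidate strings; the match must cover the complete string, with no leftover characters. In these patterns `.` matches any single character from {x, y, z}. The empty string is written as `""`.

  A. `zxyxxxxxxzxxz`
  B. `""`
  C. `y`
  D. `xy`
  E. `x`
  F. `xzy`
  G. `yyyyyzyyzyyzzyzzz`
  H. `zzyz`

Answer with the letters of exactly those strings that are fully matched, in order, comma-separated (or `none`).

A, B, C, E

A → match
B. `""` → match
C. `y` → match
D. `xy` → no match
E. `x` → match
F. `xzy` → no match
G → no match
H. `zzyz` → no match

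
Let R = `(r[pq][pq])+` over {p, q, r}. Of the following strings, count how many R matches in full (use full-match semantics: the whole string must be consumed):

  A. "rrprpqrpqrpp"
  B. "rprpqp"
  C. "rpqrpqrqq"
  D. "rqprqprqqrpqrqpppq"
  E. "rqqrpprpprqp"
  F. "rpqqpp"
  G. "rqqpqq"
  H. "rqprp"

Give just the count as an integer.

2

A → no match
B → no match
C → match
D → no match
E → match
F → no match
G → no match
H → no match
Total matched: 2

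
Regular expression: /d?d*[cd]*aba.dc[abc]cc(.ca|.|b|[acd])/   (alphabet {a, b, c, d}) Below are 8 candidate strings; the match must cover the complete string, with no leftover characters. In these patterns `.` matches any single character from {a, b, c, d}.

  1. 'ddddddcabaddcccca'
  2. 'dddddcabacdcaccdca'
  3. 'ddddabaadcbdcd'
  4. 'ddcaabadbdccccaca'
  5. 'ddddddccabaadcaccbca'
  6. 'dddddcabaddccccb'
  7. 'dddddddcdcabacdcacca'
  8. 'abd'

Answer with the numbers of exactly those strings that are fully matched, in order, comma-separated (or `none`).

1 → match
2 → match
3 → no match
4 → no match
5 → match
6 → match
7 → match
8. 'abd' → no match

1, 2, 5, 6, 7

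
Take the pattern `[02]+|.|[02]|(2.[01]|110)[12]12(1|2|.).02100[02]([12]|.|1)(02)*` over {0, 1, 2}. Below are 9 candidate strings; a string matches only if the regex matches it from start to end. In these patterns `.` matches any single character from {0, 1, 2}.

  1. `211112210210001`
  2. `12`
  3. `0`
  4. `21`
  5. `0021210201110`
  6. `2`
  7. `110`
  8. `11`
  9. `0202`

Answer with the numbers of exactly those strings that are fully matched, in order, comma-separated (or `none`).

1 → match
2 → no match
3 → match
4 → no match
5 → no match
6 → match
7 → no match
8 → no match
9 → match

1, 3, 6, 9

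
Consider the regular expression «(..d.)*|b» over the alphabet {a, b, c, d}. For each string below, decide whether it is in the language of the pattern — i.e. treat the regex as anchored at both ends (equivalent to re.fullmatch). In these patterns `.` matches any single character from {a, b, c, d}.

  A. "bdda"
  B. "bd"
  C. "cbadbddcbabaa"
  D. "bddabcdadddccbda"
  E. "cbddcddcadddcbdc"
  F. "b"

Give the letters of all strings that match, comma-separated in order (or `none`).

A, D, E, F

A → match
B → no match
C → no match
D → match
E → match
F → match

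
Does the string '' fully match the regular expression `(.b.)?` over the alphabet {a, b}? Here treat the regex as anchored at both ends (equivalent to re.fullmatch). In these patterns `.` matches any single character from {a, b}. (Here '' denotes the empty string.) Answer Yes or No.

Yes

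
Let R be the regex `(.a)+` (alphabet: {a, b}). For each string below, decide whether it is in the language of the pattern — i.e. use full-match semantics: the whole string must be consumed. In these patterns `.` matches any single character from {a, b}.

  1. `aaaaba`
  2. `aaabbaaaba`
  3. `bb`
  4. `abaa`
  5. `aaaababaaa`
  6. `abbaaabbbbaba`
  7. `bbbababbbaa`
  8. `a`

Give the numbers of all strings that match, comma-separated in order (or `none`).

1, 5

1 → match
2 → no match
3 → no match — must end with `a`
4 → no match
5 → match
6 → no match
7 → no match
8 → no match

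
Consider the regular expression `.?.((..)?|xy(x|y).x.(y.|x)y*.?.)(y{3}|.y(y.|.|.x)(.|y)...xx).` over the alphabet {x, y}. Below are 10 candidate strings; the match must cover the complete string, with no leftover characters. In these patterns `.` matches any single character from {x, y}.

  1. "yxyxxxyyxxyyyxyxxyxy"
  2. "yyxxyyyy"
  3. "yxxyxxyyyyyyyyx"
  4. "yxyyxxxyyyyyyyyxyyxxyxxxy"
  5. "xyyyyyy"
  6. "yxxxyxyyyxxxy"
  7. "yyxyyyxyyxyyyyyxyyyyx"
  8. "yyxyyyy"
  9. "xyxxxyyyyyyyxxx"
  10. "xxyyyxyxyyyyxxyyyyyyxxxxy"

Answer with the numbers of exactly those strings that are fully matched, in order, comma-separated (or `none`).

1 → no match
2 → match
3 → no match
4 → match
5 → match
6 → match
7 → match
8 → match
9 → match
10 → match

2, 4, 5, 6, 7, 8, 9, 10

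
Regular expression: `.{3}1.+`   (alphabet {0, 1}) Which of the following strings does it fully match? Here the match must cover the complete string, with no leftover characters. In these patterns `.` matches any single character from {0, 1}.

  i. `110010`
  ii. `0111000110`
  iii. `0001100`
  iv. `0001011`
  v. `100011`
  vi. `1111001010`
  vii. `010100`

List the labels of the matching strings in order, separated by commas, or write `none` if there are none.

ii, iii, iv, vi, vii

i → no match
ii → match
iii → match
iv → match
v → no match
vi → match
vii → match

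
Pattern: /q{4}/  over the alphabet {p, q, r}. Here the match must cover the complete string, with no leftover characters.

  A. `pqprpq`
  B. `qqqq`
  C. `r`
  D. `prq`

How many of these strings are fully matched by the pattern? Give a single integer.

1

A → no match — must start with `q`
B → match
C → no match — must start with `q`
D → no match — must start with `q`
Total matched: 1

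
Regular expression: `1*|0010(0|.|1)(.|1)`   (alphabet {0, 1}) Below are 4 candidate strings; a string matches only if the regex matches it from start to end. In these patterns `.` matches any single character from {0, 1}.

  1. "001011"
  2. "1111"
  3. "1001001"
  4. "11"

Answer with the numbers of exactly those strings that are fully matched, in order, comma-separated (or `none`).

1 → match
2 → match
3 → no match
4 → match

1, 2, 4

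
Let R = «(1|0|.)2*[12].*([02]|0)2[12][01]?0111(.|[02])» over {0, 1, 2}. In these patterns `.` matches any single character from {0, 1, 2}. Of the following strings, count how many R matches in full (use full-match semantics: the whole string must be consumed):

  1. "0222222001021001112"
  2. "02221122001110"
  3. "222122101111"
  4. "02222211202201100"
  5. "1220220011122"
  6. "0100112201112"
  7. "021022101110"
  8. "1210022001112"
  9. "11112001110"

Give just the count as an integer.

1 → match
2 → no match
3 → match
4 → no match
5 → no match
6 → no match
7 → match
8 → match
9 → no match
Total matched: 4

4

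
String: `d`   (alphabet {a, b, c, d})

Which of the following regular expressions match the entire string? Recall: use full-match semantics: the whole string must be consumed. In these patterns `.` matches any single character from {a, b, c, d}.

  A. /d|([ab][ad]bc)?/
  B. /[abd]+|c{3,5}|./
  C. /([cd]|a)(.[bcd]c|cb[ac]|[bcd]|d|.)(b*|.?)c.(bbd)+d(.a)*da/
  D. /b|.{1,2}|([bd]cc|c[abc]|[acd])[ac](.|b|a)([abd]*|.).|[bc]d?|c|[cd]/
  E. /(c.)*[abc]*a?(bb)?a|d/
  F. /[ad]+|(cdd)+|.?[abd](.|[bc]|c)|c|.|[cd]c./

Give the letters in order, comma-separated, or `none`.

A, B, D, E, F

A → match
B → match
C → no match — must end with `da`
D → match
E → match
F → match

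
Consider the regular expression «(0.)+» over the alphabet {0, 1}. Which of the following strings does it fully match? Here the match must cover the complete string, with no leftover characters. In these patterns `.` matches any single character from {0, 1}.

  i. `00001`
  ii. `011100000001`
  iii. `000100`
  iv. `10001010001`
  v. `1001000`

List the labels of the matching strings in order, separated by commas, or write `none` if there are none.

i → no match
ii → no match
iii → match
iv → no match — must start with `0`
v → no match — must start with `0`

iii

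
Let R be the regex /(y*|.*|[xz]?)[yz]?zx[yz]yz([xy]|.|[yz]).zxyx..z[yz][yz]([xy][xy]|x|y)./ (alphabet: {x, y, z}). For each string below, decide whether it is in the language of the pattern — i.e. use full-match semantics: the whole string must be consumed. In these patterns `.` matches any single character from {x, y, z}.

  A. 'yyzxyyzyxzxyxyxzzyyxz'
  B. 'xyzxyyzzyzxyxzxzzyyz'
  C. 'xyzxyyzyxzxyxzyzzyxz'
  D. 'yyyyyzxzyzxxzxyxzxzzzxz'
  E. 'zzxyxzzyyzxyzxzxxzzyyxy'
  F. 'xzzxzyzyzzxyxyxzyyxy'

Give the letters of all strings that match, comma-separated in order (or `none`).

A → match
B → match
C → match
D → match
E → no match
F → match

A, B, C, D, F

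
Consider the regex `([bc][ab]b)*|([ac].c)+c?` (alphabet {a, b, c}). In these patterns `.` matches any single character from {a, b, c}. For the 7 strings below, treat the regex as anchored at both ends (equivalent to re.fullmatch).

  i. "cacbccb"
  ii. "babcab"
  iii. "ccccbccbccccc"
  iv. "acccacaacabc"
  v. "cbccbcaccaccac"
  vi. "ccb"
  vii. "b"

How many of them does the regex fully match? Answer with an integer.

3

i. "cacbccb" → no match
ii. "babcab" → match
iii → match
iv. "acccacaacabc" → match
v → no match
vi. "ccb" → no match
vii. "b" → no match
Total matched: 3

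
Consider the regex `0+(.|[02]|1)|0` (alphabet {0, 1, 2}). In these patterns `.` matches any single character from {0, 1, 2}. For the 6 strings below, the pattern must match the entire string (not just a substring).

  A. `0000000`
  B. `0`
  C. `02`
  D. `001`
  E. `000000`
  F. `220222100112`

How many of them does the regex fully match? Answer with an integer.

5

A → match
B → match
C → match
D → match
E → match
F → no match — must start with `0`
Total matched: 5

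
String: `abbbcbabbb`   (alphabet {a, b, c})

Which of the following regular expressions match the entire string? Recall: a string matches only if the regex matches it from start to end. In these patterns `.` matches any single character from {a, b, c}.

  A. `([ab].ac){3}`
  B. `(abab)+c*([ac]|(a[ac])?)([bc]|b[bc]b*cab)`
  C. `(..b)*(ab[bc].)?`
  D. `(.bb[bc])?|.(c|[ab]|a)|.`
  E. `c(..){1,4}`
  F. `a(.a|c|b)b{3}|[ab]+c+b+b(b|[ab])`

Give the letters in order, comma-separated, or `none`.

C

A → no match — must end with `ac`
B → no match — must start with `abab`
C → match
D → no match
E → no match — must start with `c`
F → no match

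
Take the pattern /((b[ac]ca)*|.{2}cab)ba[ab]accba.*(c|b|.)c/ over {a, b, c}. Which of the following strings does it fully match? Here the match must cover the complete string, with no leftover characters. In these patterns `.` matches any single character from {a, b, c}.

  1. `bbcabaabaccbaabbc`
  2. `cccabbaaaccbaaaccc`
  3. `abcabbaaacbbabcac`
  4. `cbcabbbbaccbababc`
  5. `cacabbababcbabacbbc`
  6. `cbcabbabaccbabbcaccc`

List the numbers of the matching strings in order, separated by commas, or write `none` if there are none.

2, 6

1 → no match
2 → match
3 → no match
4 → no match
5 → no match
6 → match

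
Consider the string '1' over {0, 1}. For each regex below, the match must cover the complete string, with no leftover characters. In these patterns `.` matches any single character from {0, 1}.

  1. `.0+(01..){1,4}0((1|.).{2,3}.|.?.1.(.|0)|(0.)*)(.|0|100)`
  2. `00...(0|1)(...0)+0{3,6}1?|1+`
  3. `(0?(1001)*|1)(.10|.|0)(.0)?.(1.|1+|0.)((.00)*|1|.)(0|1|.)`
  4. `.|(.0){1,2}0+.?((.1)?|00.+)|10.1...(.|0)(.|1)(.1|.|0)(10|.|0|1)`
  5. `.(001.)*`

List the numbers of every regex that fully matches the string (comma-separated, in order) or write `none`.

1 → no match
2 → match
3 → no match
4 → match
5 → match

2, 4, 5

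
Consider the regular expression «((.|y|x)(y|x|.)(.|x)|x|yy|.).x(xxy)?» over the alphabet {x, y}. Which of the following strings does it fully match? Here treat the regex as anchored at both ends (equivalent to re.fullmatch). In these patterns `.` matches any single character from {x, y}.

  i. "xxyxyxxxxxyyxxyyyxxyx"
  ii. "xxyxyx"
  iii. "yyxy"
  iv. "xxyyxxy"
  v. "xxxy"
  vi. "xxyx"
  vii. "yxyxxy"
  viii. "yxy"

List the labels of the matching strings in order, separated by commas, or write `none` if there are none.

none

i → no match
ii → no match
iii → no match
iv → no match
v → no match
vi → no match
vii → no match
viii → no match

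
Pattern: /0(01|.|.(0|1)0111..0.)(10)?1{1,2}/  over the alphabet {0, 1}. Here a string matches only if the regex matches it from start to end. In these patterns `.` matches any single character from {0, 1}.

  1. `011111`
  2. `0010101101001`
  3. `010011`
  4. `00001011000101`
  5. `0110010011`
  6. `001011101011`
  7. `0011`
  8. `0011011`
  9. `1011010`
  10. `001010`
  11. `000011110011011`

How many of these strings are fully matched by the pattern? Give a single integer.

4

1 → no match
2 → no match
3 → no match
4 → no match
5 → no match
6 → match
7 → match
8 → match
9 → no match — must start with `0`
10 → no match — must end with `1`
11 → match
Total matched: 4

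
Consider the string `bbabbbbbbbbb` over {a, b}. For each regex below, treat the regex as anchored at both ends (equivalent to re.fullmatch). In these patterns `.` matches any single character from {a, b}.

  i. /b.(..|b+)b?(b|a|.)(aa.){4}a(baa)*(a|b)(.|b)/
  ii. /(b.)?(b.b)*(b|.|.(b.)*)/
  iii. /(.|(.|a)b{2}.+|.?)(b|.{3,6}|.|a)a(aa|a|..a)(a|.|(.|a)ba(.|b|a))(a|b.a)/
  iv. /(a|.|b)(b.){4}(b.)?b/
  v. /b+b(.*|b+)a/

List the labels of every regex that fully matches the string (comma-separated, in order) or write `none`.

iv

i → no match
ii → no match
iii → no match — must end with `a`
iv → match
v → no match — must end with `a`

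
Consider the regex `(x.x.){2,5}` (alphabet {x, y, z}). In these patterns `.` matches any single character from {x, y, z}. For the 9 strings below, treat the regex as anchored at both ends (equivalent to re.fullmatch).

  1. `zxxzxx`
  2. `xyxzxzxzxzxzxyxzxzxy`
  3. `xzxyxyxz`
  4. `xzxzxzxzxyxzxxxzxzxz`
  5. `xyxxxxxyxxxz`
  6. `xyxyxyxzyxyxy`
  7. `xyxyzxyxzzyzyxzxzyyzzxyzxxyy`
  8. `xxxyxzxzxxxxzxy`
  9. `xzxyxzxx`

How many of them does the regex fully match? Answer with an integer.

5

1 → no match — must start with `x`
2 → match
3 → match
4 → match
5 → match
6 → no match
7 → no match
8 → no match
9 → match
Total matched: 5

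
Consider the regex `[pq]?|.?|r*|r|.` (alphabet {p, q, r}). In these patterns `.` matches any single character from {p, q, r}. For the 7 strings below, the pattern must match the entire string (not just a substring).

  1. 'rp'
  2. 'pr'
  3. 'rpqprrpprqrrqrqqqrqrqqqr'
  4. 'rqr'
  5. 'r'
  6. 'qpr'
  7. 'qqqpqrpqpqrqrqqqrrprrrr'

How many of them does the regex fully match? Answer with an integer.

1. 'rp' → no match
2. 'pr' → no match
3 → no match
4. 'rqr' → no match
5. 'r' → match
6. 'qpr' → no match
7 → no match
Total matched: 1

1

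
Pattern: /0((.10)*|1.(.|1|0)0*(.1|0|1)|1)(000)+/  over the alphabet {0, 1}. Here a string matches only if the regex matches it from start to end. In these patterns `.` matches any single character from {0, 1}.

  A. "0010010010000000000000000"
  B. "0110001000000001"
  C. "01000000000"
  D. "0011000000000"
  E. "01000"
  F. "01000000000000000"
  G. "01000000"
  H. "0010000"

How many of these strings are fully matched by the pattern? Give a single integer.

A → match
B → no match — must end with "000"
C → match
D → no match
E → match
F → match
G → match
H → match
Total matched: 6

6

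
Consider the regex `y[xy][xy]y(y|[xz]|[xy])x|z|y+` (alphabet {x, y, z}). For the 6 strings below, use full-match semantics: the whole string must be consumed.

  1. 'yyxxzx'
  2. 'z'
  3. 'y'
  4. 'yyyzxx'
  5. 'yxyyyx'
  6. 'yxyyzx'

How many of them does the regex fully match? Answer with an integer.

1 → no match
2 → match
3 → match
4 → no match
5 → match
6 → match
Total matched: 4

4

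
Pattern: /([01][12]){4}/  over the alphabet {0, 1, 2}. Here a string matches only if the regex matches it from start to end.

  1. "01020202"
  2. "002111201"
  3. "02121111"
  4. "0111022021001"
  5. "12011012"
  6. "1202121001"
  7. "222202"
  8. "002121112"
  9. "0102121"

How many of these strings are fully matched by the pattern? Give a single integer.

1. "01020202" → match
2. "002111201" → no match
3. "02121111" → match
4 → no match
5. "12011012" → no match
6. "1202121001" → no match
7. "222202" → no match
8. "002121112" → no match
9. "0102121" → no match
Total matched: 2

2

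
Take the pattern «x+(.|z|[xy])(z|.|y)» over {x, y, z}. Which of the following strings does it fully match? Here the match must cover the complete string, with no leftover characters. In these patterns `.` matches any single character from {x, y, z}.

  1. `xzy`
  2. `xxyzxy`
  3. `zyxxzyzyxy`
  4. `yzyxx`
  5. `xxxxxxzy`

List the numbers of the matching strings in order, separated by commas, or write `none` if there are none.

1, 5

1 → match
2 → no match
3 → no match — must start with `x`
4 → no match — must start with `x`
5 → match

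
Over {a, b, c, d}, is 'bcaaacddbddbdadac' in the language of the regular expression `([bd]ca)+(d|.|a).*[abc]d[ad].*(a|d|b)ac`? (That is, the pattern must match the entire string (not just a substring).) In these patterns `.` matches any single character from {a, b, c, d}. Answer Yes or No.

Yes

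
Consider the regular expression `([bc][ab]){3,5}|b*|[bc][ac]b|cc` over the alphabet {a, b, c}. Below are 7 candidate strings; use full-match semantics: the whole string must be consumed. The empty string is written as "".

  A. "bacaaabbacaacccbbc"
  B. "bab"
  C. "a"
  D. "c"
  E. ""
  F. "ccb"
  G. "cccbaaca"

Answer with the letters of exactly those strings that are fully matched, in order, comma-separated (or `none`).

B, E, F

A → no match
B → match
C → no match
D → no match
E → match
F → match
G → no match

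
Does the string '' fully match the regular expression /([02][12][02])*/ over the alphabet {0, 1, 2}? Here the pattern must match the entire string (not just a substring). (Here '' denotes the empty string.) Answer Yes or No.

Yes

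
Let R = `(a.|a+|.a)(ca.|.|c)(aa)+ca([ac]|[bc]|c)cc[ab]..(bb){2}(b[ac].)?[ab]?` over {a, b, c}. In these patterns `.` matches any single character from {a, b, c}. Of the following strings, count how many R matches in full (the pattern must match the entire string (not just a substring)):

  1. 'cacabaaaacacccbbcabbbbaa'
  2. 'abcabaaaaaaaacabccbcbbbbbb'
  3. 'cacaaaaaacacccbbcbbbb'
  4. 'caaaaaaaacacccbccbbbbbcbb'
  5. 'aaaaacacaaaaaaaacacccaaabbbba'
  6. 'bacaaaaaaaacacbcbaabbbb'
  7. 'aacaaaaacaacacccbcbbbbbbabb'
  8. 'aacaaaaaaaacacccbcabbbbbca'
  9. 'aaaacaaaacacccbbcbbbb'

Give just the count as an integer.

1 → no match
2 → match
3 → match
4 → match
5 → match
6 → no match
7 → no match
8 → match
9 → match
Total matched: 6

6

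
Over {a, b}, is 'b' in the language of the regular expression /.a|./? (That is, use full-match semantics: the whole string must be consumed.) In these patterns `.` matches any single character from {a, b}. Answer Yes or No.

Yes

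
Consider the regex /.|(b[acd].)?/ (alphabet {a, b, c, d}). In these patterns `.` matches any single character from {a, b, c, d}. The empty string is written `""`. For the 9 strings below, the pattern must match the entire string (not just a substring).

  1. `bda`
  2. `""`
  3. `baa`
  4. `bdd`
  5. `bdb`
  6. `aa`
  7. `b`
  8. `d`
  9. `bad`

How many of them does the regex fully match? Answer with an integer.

8

1 → match
2 → match
3 → match
4 → match
5 → match
6 → no match
7 → match
8 → match
9 → match
Total matched: 8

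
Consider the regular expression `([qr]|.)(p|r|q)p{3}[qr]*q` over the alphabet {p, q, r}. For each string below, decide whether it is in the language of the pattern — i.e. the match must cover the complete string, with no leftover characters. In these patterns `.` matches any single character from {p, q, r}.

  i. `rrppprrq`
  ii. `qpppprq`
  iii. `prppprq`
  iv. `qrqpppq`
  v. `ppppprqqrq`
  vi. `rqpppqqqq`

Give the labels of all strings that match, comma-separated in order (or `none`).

i, ii, iii, v, vi

i. `rrppprrq` → match
ii. `qpppprq` → match
iii. `prppprq` → match
iv. `qrqpppq` → no match
v. `ppppprqqrq` → match
vi. `rqpppqqqq` → match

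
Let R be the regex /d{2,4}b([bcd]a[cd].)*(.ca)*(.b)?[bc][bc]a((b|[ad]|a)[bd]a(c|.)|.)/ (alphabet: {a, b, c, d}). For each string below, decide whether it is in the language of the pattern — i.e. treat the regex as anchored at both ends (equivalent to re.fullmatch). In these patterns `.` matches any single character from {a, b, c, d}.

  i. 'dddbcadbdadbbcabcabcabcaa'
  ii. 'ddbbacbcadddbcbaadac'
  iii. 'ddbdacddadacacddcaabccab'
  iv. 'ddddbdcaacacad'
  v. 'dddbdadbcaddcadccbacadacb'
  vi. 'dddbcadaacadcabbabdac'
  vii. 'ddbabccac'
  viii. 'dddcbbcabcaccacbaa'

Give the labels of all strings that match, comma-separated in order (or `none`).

i, ii, iii, vi, vii

i → match
ii → match
iii → match
iv → no match
v → no match
vi → match
vii → match
viii → no match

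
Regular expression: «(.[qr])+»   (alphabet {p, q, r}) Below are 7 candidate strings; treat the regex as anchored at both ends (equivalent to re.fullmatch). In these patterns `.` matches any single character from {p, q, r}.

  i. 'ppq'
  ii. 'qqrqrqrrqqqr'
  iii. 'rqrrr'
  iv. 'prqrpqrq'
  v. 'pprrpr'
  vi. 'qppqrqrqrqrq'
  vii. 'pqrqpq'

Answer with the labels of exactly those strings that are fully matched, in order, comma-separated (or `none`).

ii, iv, vii

i → no match
ii → match
iii → no match
iv → match
v → no match
vi → no match
vii → match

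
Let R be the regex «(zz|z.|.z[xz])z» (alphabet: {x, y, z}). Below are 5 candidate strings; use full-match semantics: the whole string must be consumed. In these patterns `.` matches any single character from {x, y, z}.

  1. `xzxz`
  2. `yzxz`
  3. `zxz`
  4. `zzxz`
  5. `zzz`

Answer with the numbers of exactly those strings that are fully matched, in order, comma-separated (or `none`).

1, 2, 3, 4, 5

1. `xzxz` → match
2. `yzxz` → match
3. `zxz` → match
4. `zzxz` → match
5. `zzz` → match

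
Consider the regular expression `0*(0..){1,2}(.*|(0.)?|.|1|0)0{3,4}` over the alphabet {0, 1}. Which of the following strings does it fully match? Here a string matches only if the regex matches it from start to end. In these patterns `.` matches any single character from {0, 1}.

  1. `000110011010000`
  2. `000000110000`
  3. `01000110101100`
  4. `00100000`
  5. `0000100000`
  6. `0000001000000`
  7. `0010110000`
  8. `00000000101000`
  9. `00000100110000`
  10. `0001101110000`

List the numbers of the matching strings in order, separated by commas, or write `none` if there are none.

1 → match
2. `000000110000` → match
3 → no match
4. `00100000` → match
5. `0000100000` → match
6 → match
7. `0010110000` → match
8 → match
9 → match
10 → match

1, 2, 4, 5, 6, 7, 8, 9, 10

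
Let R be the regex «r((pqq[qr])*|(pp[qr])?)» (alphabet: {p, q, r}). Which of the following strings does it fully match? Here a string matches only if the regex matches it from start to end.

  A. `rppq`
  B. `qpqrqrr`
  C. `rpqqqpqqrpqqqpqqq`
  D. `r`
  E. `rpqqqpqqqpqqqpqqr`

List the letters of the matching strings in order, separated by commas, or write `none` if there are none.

A → match
B → no match — must start with `r`
C → match
D → match
E → match

A, C, D, E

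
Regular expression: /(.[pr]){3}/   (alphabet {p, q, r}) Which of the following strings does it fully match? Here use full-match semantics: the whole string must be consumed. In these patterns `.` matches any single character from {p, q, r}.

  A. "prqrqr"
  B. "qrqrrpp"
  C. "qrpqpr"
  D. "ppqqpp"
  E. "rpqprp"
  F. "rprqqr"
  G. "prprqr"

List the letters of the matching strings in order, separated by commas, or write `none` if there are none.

A → match
B → no match
C → no match
D → no match
E → match
F → no match
G → match

A, E, G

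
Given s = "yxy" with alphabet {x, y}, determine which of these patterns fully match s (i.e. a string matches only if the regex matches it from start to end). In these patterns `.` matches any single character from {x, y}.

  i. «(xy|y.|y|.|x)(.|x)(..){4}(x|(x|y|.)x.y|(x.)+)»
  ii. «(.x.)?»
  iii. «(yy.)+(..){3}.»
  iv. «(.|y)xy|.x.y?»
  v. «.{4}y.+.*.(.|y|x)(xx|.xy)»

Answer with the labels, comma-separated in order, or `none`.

ii, iv

i → no match
ii → match
iii → no match — must start with "yy"
iv → match
v → no match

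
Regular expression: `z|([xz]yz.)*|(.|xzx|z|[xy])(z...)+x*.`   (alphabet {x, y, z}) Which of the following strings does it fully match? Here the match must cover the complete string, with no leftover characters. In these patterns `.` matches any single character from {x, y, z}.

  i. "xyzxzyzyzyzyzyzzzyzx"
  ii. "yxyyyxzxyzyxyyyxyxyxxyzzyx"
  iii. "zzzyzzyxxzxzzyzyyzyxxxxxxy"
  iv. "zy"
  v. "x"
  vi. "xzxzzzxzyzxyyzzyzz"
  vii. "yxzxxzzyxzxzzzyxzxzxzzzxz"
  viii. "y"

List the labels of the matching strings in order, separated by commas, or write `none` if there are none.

i, vi

i → match
ii → no match
iii → no match
iv → no match
v → no match
vi → match
vii → no match
viii → no match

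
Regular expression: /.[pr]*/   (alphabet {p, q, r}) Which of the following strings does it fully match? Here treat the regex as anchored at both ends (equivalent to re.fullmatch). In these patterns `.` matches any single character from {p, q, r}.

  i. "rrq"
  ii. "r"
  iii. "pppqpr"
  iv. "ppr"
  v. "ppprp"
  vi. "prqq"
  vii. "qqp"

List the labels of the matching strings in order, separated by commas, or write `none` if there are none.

ii, iv, v

i → no match
ii → match
iii → no match
iv → match
v → match
vi → no match
vii → no match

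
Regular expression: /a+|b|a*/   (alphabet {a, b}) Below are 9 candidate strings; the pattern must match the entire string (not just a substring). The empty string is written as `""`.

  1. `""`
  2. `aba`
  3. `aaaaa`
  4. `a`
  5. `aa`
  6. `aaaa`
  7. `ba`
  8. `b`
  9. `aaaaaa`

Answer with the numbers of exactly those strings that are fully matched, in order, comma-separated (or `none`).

1, 3, 4, 5, 6, 8, 9

1. `""` → match
2. `aba` → no match
3. `aaaaa` → match
4. `a` → match
5. `aa` → match
6. `aaaa` → match
7. `ba` → no match
8. `b` → match
9. `aaaaaa` → match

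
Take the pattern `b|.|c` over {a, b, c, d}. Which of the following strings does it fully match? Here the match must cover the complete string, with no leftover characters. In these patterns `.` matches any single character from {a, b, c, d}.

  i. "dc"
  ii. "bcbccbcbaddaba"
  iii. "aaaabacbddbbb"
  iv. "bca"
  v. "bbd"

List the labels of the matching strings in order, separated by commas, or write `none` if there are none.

none

i → no match
ii → no match
iii → no match
iv → no match
v → no match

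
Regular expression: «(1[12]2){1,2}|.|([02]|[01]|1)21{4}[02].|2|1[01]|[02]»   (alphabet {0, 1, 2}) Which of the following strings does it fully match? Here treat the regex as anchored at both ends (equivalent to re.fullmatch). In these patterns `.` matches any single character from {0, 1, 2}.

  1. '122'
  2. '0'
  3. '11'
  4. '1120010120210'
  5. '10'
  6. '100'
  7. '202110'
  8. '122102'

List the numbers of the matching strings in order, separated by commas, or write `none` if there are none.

1 → match
2 → match
3 → match
4 → no match
5 → match
6 → no match
7 → no match
8 → no match

1, 2, 3, 5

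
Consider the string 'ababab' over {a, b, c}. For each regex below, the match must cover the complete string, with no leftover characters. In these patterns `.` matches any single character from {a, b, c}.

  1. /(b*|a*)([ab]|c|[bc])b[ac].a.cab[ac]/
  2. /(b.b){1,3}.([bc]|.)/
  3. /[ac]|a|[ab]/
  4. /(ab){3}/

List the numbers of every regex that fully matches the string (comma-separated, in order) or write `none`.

1 → no match
2 → no match — must start with 'b'
3 → no match
4 → match

4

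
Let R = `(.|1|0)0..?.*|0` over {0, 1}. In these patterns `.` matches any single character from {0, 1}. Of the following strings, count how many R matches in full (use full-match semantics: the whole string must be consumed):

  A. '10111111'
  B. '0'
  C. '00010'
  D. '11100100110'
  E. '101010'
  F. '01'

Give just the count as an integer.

A → match
B → match
C → match
D → no match
E → match
F → no match
Total matched: 4

4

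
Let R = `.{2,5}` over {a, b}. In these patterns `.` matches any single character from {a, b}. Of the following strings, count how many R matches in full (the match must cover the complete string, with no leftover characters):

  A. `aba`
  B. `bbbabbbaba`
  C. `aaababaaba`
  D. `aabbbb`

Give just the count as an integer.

1

A → match
B → no match
C → no match
D → no match
Total matched: 1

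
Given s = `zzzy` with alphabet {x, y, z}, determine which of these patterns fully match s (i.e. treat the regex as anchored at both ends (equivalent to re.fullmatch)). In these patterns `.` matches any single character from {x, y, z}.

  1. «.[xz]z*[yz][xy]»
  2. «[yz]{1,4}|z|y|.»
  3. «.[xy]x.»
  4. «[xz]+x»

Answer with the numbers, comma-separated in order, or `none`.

1, 2

1 → match
2 → match
3 → no match
4 → no match — must end with `x`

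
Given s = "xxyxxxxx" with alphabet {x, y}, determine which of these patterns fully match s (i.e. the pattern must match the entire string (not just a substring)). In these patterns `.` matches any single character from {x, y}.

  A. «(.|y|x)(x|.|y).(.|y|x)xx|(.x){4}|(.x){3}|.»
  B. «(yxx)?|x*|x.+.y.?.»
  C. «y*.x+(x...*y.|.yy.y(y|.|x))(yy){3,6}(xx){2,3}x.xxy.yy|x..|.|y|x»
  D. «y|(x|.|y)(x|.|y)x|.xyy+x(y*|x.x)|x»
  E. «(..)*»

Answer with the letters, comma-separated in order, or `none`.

A → match
B → no match
C → no match
D → no match
E → match

A, E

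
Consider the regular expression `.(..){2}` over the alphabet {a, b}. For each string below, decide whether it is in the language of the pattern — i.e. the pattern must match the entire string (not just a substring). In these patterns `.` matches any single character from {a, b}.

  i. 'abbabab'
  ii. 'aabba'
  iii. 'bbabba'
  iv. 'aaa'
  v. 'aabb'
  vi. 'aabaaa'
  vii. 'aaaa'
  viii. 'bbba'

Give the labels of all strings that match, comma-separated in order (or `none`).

ii

i → no match
ii → match
iii → no match
iv → no match
v → no match
vi → no match
vii → no match
viii → no match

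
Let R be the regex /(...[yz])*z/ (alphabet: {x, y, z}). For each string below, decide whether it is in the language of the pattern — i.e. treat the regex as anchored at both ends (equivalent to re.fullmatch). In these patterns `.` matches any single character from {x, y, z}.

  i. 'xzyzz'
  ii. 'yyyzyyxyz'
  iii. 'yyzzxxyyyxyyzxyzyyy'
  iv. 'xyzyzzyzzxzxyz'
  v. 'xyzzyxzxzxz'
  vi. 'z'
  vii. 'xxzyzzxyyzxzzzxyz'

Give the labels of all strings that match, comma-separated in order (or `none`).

i. 'xzyzz' → match
ii. 'yyyzyyxyz' → match
iii → no match — must end with 'z'
iv → no match
v. 'xyzzyxzxzxz' → no match
vi. 'z' → match
vii → match

i, ii, vi, vii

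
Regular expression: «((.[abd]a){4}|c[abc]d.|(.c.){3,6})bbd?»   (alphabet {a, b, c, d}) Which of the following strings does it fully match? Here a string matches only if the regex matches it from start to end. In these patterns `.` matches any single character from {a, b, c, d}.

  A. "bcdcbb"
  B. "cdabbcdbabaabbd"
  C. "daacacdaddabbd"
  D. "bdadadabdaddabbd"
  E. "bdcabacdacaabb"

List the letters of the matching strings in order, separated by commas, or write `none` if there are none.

none

A. "bcdcbb" → no match
B → no match
C → no match
D → no match
E → no match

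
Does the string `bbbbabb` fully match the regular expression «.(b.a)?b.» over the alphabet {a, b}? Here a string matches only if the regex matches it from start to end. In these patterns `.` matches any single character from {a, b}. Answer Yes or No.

No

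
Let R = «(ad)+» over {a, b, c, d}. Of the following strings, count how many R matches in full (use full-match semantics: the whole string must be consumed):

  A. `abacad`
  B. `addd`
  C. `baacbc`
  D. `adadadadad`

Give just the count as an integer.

1

A → no match — must start with `ad`
B → no match — must end with `ad`
C → no match — must start with `ad`
D → match
Total matched: 1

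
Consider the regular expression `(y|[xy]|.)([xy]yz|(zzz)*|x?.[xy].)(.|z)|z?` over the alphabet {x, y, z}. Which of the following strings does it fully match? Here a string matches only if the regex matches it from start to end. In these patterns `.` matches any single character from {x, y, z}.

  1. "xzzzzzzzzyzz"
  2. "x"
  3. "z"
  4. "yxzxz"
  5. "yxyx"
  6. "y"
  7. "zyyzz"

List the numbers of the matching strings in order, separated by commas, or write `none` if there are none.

3, 7

1 → no match
2 → no match
3 → match
4 → no match
5 → no match
6 → no match
7 → match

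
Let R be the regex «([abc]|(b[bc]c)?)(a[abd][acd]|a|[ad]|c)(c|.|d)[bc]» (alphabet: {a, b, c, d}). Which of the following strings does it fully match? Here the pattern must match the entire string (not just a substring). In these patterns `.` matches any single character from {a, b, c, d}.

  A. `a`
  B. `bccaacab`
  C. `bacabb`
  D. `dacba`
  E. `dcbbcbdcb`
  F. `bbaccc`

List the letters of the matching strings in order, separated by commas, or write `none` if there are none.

B

A → no match
B → match
C → no match
D → no match
E → no match
F → no match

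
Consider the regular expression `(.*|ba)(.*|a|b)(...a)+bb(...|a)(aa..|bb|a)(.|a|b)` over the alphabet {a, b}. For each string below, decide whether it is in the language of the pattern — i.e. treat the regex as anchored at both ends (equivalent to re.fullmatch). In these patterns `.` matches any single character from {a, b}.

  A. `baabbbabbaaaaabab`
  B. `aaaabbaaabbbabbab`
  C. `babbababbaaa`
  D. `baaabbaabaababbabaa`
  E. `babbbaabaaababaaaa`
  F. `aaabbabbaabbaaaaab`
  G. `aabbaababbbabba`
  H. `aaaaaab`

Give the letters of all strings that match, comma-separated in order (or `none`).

A, C, F

A → match
B → no match
C → match
D → no match
E → no match
F → match
G → no match
H → no match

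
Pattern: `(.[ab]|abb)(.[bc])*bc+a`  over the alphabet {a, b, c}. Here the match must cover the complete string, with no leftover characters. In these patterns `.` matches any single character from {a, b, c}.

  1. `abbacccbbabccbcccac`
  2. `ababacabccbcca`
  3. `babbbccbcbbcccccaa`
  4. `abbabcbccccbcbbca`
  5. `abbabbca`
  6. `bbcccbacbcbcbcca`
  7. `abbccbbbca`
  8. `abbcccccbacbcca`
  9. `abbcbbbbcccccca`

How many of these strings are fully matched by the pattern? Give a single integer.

1 → no match — must end with `ca`
2 → match
3 → no match — must end with `ca`
4 → no match
5 → match
6 → match
7 → match
8 → match
9 → match
Total matched: 6

6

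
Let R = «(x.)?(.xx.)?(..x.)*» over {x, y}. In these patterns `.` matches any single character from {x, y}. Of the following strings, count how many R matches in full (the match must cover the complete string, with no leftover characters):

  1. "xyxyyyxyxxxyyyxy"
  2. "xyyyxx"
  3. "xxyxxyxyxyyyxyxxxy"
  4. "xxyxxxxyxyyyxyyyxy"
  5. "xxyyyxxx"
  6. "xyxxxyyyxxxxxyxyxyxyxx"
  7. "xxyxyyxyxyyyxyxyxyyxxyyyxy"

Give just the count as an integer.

5

1 → match
2. "xyyyxx" → match
3 → match
4 → match
5. "xxyyyxxx" → no match
6 → match
7 → no match
Total matched: 5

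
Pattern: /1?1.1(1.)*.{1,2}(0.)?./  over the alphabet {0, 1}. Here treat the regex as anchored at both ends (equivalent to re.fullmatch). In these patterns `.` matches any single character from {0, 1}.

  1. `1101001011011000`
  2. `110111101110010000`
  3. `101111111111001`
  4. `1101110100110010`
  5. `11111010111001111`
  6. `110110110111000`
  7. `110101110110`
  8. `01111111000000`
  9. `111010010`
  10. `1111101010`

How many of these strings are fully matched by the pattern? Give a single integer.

1 → no match
2 → no match
3 → match
4 → no match
5 → no match
6 → no match
7 → no match
8 → no match
9 → no match
10 → match
Total matched: 2

2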